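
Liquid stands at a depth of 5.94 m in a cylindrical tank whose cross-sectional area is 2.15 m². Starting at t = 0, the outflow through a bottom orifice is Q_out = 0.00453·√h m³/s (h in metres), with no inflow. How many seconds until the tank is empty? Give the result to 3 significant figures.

A dh/dt = −Q_out = −0.00453 √h.
∫ h^(−1/2) dh = −(0.00453/A) ∫ dt, giving 2√h = 2√h₀ − (0.00453/A) t.
Set h = 0: 2√h₀ = (0.00453/A) t_empty ⇒ t_empty = 2A√h₀/0.00453.
t_empty = 2·2.15·√5.94/0.00453 = 4.3000·2.4372/0.00453 = 2313.5 s.

2310 s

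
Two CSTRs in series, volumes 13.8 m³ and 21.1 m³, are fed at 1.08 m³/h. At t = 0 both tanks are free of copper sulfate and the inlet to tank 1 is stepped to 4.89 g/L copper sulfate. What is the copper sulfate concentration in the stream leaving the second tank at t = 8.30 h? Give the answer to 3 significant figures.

Time constants: τᵢ = Vᵢ/Q for each well-mixed tank.
τ₁ = 13.8/1.08 = 12.778 h; τ₂ = 21.1/1.08 = 19.537 h.
Solving the cascade with C₁(0)=C₂(0)=0 gives C₂(t) = C_in[1 − (τ₁ e^(−t/τ₁) − τ₂ e^(−t/τ₂))/(τ₁ − τ₂)].
At t = 8.30: e^(−t/τ₁) = 0.52227, e^(−t/τ₂) = 0.65388.
C₂ = 4.89·[1 − (12.778·0.52227 − 19.537·0.65388)/(-6.7593)] = 4.89·0.097333 = 0.47596 g/L.

0.476 g/L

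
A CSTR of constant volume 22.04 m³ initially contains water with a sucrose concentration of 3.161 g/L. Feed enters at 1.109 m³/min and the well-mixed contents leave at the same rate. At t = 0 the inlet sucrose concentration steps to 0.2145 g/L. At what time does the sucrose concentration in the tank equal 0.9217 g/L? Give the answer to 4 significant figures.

28.36 min

Species balance: V dC/dt = Q(C_in − C) ⇒ τ = V/Q = 19.8738 min.
C(t) = C_in + (C₀ − C_in) e^(−t/τ). Set C = 0.9217 and solve for t:
e^(−t/τ) = (C − C_in)/(C₀ − C_in) = (0.9217 − 0.2145)/(3.161 − 0.2145) = 0.240014
t = −τ ln(…) = 19.8738 × 1.42706 = 28.3610 min.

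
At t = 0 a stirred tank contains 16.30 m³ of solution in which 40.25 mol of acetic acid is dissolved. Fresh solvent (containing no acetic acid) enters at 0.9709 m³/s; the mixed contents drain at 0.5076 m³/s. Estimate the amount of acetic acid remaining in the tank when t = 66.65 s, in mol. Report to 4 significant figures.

Total volume: dV/dt = Q_in − Q_out = 0.463300 m³/s, so V(t) = 16.30 + 0.463300 t and V(66.65) = 47.1789 m³.
Solute balance: dm/dt = 0 − Q_out C = −Q_out m/V(t).
Separate: dm/m = −Q_out dt/V(t) ⇒ ln(m/m₀) = −(Q_out/(Q_in−Q_out)) ln(V/V₀).
m = m₀ (V₀/V)^(Q_out/(Q_in−Q_out)) = 40.25 × (16.30/47.1789)^(1.09562) = 12.5624 mol.

12.56 mol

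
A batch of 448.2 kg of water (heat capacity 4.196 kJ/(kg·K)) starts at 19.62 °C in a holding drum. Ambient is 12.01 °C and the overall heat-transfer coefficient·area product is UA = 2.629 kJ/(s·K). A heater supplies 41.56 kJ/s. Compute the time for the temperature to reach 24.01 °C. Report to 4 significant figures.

Unsteady energy balance on the tank contents: M c_p dT/dt = −UA(T − T_amb) + Q̇.
τ = M c_p/UA = 715.347 s; T_ss = T_amb + Q̇/UA = 12.01 + 41.56/2.629 = 27.8183 °C.
T(t) = T_ss + (T₀ − T_ss)e^(−t/τ); set T = 24.01:
t = −τ ln[(T − T_ss)/(T₀ − T_ss)] = −715.347 · ln(0.464523) = 548.489 s.

548.5 s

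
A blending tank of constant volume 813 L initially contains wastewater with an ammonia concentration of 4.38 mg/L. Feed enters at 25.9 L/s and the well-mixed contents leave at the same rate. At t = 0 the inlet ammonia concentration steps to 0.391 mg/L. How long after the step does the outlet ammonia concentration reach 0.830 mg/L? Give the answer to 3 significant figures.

69.3 s

Mass balance on the solute (V constant): V dC/dt = Q(C_in − C), so τ = V/Q = 31.390 s.
C(t) = C_in + (C₀ − C_in) e^(−t/τ). Set C = 0.830 and solve for t:
e^(−t/τ) = (C − C_in)/(C₀ − C_in) = (0.830 − 0.391)/(4.38 − 0.391) = 0.11005
t = −τ ln(…) = 31.390 × 2.2068 = 69.271 s.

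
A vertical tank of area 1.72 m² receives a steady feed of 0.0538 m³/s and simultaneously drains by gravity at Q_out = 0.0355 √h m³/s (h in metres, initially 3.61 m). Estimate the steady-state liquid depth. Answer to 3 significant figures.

2.30 m

Level balance: A dh/dt = 0.0538 − 0.0355 √h. Setting dh/dt = 0:
Q_in = 0.0355 √h_ss ⇒ √h_ss = 0.0538/0.0355 = 1.5155.
h_ss = 1.5155² = 2.2967 m. (Since h₀ = 3.61 m > h_ss, the level will fall toward this value.)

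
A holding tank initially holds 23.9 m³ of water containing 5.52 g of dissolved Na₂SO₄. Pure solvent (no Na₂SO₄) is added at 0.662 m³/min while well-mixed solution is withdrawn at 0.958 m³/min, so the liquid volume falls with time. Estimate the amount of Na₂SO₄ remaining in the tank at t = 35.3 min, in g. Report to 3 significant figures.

0.859 g

Total volume: dV/dt = Q_in − Q_out = -0.29600 m³/min, so V(t) = 23.9 − 0.29600 t and V(35.3) = 13.451 m³.
Solute balance: dm/dt = 0 − Q_out C = −Q_out m/V(t).
dm/m = −Q_out dt/(V₀ − 0.29600 t); integrating gives ln(m/m₀) = −(Q_out/(Q_in−Q_out)) ln(V/V₀).
m = m₀ (V₀/V)^(Q_out/(Q_in−Q_out)) = 5.52 × (23.9/13.451)^(-3.2365) = 0.85900 g.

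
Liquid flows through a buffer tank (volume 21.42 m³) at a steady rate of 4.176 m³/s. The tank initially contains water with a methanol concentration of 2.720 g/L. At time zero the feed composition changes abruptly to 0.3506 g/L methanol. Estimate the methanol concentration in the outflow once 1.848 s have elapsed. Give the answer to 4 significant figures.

Mass balance on the solute (V constant): V dC/dt = Q(C_in − C).
Rewrite as dC/dt + C/τ = C_in/τ, τ = V/Q = 5.12931 s.
Integrating: C(t) = C_in + (C₀ − C_in) e^(−t/τ).
C(1.848) = 0.3506 + (2.720 − 0.3506)·e^(−1.848/5.12931) = 0.3506 + (2.36940)·0.697479 = 2.00321 g/L.

2.003 g/L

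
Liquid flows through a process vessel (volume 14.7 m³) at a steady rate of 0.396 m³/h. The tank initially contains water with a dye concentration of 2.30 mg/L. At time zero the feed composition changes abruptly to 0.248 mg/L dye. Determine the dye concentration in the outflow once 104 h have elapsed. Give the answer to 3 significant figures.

Accumulation = in − out for the solute gives V dC/dt = Q(C_in − C).
Rewrite as dC/dt + C/τ = C_in/τ, τ = V/Q = 37.121 h.
C approaches C_in exponentially: C(t) = C_in + (C₀ − C_in) e^(−t/τ).
C(104) = 0.248 + (2.30 − 0.248)·e^(−104/37.121) = 0.248 + (2.0520)·0.060711 = 0.37258 mg/L.

0.373 mg/L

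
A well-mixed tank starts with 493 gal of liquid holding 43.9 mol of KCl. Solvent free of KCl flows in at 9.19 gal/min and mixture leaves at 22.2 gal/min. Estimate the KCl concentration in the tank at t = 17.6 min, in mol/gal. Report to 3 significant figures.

Let m(t) be the amount of KCl. Volume: V(t) = V₀ + (Q_in − Q_out) t = 493 − 13.010 t; V(17.6) = 264.02 gal.
No KCl enters, so dm/dt = −Q_out · (m/V).
Separate: dm/m = −Q_out dt/V(t) ⇒ ln(m/m₀) = −(Q_out/(Q_in−Q_out)) ln(V/V₀).
m = m₀ (V₀/V)^(Q_out/(Q_in−Q_out)) = 43.9 × (493/264.02)^(-1.7064) = 15.125 mol.
C = m/V = 15.125/264.02 = 0.057286 mol/gal.

0.0573 mol/gal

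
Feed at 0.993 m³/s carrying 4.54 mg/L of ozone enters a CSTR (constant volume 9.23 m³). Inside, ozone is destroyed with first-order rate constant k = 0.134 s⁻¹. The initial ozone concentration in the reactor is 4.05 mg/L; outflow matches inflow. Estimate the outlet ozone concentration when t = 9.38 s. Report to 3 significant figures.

2.23 mg/L

Accumulation = in − out − consumed: V dC/dt = Q C_in − Q C − k V C.
dC/dt = (Q/V) C_in − (Q/V + k) C; effective rate a = Q/V + k = 0.10758 + 0.134 = 0.24158 s⁻¹.
C_ss = Q C_in/(Q + kV) = 2.0218 mg/L; C(t) = C_ss + (C₀ − C_ss) e^(−a t).
C(9.38) = 2.0218 + (2.0282)·e^(−0.24158·9.38) = 2.0218 + (2.0282)·0.10372 = 2.2322 mg/L.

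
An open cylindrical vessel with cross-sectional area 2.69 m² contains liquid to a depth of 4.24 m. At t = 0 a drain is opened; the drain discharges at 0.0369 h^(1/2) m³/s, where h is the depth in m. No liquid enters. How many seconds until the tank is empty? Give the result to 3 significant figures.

A dh/dt = −Q_out = −0.0369 √h.
∫ h^(−1/2) dh = −(0.0369/A) ∫ dt, giving 2√h = 2√h₀ − (0.0369/A) t.
Set h = 0: 2√h₀ = (0.0369/A) t_empty ⇒ t_empty = 2A√h₀/0.0369.
t_empty = 2·2.69·√4.24/0.0369 = 5.3800·2.0591/0.0369 = 300.22 s.

300 s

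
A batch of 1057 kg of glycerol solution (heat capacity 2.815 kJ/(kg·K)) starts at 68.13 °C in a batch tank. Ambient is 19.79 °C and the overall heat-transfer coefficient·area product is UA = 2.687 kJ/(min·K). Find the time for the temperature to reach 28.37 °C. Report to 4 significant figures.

1914 min

M c_p dT/dt = −UA(T − T_amb).
τ = M c_p/UA = 1107.35 min; T_ss = T_amb = 19.7900 °C.
T(t) = T_ss + (T₀ − T_ss)e^(−t/τ); set T = 28.37:
t = −τ ln[(T − T_ss)/(T₀ − T_ss)] = −1107.35 · ln(0.177493) = 1914.42 min.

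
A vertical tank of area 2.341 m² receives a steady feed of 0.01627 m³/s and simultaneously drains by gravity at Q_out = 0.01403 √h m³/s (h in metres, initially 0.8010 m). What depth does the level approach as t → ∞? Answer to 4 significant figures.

1.345 m

Level balance: A dh/dt = 0.01627 − 0.01403 √h. Setting dh/dt = 0:
Q_in = 0.01403 √h_ss ⇒ √h_ss = 0.01627/0.01403 = 1.15966.
h_ss = 1.15966² = 1.34481 m. (Since h₀ = 0.8010 m < h_ss, the level will rise toward this value.)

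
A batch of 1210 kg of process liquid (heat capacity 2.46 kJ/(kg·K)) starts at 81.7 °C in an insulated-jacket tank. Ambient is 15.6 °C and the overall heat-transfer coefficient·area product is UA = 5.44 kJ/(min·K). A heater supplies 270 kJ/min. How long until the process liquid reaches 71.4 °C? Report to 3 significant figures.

M c_p dT/dt = −UA(T − T_amb) + Q̇.
τ = M c_p/UA = 547.17 min; T_ss = T_amb + Q̇/UA = 15.6 + 270/5.44 = 65.232 °C.
T(t) = T_ss + (T₀ − T_ss)e^(−t/τ); set T = 71.4:
t = −τ ln[(T − T_ss)/(T₀ − T_ss)] = −547.17 · ln(0.37453) = 537.36 min.

537 min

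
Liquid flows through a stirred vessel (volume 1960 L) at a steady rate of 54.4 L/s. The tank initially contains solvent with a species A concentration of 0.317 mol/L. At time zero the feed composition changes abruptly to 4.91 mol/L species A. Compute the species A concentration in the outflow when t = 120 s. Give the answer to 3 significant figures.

4.75 mol/L

Transient balance on the dissolved component: V dC/dt = Q(C_in − C).
Time constant τ = V/Q = 1960/54.4 = 36.029 s.
This is linear first-order; C(t) = C_in + (C₀ − C_in) e^(−t/τ).
C(120) = 4.91 + (0.317 − 4.91)·e^(−120/36.029) = 4.91 + (-4.5930)·0.035771 = 4.7457 mol/L.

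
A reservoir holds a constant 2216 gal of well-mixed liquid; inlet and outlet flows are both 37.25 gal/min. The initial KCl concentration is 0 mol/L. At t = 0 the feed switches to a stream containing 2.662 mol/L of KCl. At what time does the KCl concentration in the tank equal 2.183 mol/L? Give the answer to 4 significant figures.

Unsteady species balance (constant V, well mixed): V dC/dt = Q(C_in − C), so τ = V/Q = 59.4899 min.
C(t) = C_in + (C₀ − C_in) e^(−t/τ). Set C = 2.183 and solve for t:
e^(−t/τ) = (C − C_in)/(C₀ − C_in) = (2.183 − 2.662)/(0 − 2.662) = 0.179940
t = −τ ln(…) = 59.4899 × 1.71513 = 102.033 min.

102.0 min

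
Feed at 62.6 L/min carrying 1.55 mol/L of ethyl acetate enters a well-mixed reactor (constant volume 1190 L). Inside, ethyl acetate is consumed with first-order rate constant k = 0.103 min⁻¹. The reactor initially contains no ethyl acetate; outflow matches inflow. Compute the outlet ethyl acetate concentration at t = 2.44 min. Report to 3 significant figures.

V dC/dt = Q(C_in − C) − k V C.
dC/dt = (Q/V) C_in − (Q/V + k) C; effective rate a = Q/V + k = 0.052605 + 0.103 = 0.15561 min⁻¹.
C_ss = Q C_in/(Q + kV) = 0.52400 mol/L; C(t) = C_ss + (C₀ − C_ss) e^(−a t).
C(2.44) = 0.52400 + (-0.52400)·e^(−0.15561·2.44) = 0.52400 + (-0.52400)·0.68408 = 0.16554 mol/L.

0.166 mol/L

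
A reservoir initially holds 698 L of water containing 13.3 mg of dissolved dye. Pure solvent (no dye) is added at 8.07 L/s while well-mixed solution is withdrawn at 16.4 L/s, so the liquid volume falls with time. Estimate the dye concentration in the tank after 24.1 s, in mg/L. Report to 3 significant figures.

Total volume: dV/dt = Q_in − Q_out = -8.3300 L/s, so V(t) = 698 − 8.3300 t and V(24.1) = 497.25 L.
No dye enters, so dm/dt = −Q_out · (m/V).
dm/m = −Q_out dt/(V₀ − 8.3300 t); integrating gives ln(m/m₀) = −(Q_out/(Q_in−Q_out)) ln(V/V₀).
m = m₀ (V₀/V)^(Q_out/(Q_in−Q_out)) = 13.3 × (698/497.25)^(-1.9688) = 6.8215 mg.
C = m/V = 6.8215/497.25 = 0.013719 mg/L.

0.0137 mg/L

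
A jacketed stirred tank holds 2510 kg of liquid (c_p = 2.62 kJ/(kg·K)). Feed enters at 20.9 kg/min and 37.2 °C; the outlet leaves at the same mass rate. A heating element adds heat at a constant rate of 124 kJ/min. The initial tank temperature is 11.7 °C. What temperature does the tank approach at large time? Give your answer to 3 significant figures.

39.5 °C

First-law balance (no shaft work): M c_p dT/dt = ṁ c_p (T_in − T) + 124.
At steady state dT/dt = 0 ⇒ T_ss = T_in + Q̇/(ṁ c_p) = 37.2 + 124/(20.9·2.62) = 39.465 °C.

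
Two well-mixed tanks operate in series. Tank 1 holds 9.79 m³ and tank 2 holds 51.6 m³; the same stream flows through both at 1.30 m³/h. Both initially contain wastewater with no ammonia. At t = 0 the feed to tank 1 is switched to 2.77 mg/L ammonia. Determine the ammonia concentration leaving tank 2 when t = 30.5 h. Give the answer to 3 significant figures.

Each tank obeys Vᵢ dCᵢ/dt = Q(Cᵢ₋₁ − Cᵢ), so τᵢ = Vᵢ/Q.
τ₁ = 9.79/1.30 = 7.5308 h; τ₂ = 51.6/1.30 = 39.692 h.
Solving the cascade with C₁(0)=C₂(0)=0 gives C₂(t) = C_in[1 − (τ₁ e^(−t/τ₁) − τ₂ e^(−t/τ₂))/(τ₁ − τ₂)].
At t = 30.5: e^(−t/τ₁) = 0.017421, e^(−t/τ₂) = 0.46375.
C₂ = 2.77·[1 − (7.5308·0.017421 − 39.692·0.46375)/(-32.162)] = 2.77·0.43174 = 1.1959 mg/L.

1.20 mg/L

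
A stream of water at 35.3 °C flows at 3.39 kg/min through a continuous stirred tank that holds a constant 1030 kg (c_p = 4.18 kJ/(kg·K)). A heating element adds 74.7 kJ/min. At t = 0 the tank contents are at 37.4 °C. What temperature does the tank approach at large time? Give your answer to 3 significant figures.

40.6 °C

M c_p dT/dt = ṁ c_p (T_in − T) + Q̇.
At steady state dT/dt = 0 ⇒ T_ss = T_in + Q̇/(ṁ c_p) = 35.3 + 74.7/(3.39·4.18) = 40.572 °C.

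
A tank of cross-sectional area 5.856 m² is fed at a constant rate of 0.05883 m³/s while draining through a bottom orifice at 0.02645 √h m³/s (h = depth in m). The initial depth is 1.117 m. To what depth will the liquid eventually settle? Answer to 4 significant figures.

Level balance: A dh/dt = 0.05883 − 0.02645 √h. Setting dh/dt = 0:
Q_in = 0.02645 √h_ss ⇒ √h_ss = 0.05883/0.02645 = 2.22420.
h_ss = 2.22420² = 4.94705 m. (Since h₀ = 1.117 m < h_ss, the level will rise toward this value.)

4.947 m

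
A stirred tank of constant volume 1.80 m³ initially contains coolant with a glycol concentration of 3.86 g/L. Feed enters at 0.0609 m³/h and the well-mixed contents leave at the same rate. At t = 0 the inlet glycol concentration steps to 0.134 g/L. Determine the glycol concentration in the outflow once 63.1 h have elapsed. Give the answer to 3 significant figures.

0.575 g/L

Species balance on the tank: V dC/dt = Q(C_in − C).
Time constant τ = V/Q = 1.80/0.0609 = 29.557 h.
C approaches C_in exponentially: C(t) = C_in + (C₀ − C_in) e^(−t/τ).
C(63.1) = 0.134 + (3.86 − 0.134)·e^(−63.1/29.557) = 0.134 + (3.7260)·0.11826 = 0.57463 g/L.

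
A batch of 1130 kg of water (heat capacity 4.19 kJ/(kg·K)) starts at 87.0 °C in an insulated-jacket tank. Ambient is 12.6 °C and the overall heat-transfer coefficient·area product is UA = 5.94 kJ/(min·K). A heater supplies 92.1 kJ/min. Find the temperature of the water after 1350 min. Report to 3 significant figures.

38.9 °C

Lumped-capacitance energy balance: M c_p dT/dt = UA(T_amb − T) + Q̇.
dT/dt = (T_ss − T)/τ with T_ss = T_amb + Q̇/UA = 12.6 + 92.1/5.94 = 28.105 °C, τ = M c_p/UA = 1130·4.19/5.94 = 797.09 min.
Integrating: T(t) = T_ss + (T₀ − T_ss) e^(−t/τ).
T(1350) = 28.105 + (58.895)·0.18384 = 38.933 °C.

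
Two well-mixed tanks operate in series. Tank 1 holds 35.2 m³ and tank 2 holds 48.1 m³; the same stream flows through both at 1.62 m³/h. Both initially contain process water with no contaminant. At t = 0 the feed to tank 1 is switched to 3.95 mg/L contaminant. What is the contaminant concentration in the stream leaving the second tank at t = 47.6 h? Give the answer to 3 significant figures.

2.19 mg/L

Time constants: τᵢ = Vᵢ/Q for each well-mixed tank.
τ₁ = 35.2/1.62 = 21.728 h; τ₂ = 48.1/1.62 = 29.691 h.
Solving the cascade with C₁(0)=C₂(0)=0 gives C₂(t) = C_in[1 − (τ₁ e^(−t/τ₁) − τ₂ e^(−t/τ₂))/(τ₁ − τ₂)].
At t = 47.6: e^(−t/τ₁) = 0.11184, e^(−t/τ₂) = 0.20126.
C₂ = 3.95·[1 − (21.728·0.11184 − 29.691·0.20126)/(-7.9630)] = 3.95·0.55474 = 2.1912 mg/L.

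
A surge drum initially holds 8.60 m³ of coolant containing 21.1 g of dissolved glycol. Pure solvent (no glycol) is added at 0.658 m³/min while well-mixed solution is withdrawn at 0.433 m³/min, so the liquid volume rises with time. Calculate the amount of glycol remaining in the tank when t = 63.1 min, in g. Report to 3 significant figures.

3.23 g

Total volume: dV/dt = Q_in − Q_out = 0.22500 m³/min, so V(t) = 8.60 + 0.22500 t and V(63.1) = 22.797 m³.
Solute balance: dm/dt = 0 − Q_out C = −Q_out m/V(t).
Separate: dm/m = −Q_out dt/V(t) ⇒ ln(m/m₀) = −(Q_out/(Q_in−Q_out)) ln(V/V₀).
m = m₀ (V₀/V)^(Q_out/(Q_in−Q_out)) = 21.1 × (8.60/22.797)^(1.9244) = 3.2322 g.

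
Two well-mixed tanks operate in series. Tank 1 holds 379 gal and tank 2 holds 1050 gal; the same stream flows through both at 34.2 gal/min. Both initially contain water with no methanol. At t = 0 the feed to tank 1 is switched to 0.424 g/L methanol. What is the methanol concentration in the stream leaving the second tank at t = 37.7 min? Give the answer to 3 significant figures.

0.238 g/L

Time constants: τᵢ = Vᵢ/Q for each well-mixed tank.
τ₁ = 379/34.2 = 11.082 min; τ₂ = 1050/34.2 = 30.702 min.
Solving the cascade with C₁(0)=C₂(0)=0 gives C₂(t) = C_in[1 − (τ₁ e^(−t/τ₁) − τ₂ e^(−t/τ₂))/(τ₁ − τ₂)].
At t = 37.7: e^(−t/τ₁) = 0.033308, e^(−t/τ₂) = 0.29289.
C₂ = 0.424·[1 − (11.082·0.033308 − 30.702·0.29289)/(-19.620)] = 0.424·0.56048 = 0.23765 g/L.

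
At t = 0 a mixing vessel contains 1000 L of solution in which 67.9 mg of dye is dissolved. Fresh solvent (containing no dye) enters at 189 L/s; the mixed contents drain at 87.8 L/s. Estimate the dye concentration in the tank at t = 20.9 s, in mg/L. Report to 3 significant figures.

Let m(t) be the amount of dye. Volume: V(t) = V₀ + (Q_in − Q_out) t = 1000 + 101.20 t; V(20.9) = 3115.1 L.
Species balance (pure solvent in): dm/dt = −Q_out · m/V(t).
Separate: dm/m = −Q_out dt/V(t) ⇒ ln(m/m₀) = −(Q_out/(Q_in−Q_out)) ln(V/V₀).
m = m₀ (V₀/V)^(Q_out/(Q_in−Q_out)) = 67.9 × (1000/3115.1)^(0.86759) = 25.336 mg.
C = m/V = 25.336/3115.1 = 0.0081334 mg/L.

0.00813 mg/L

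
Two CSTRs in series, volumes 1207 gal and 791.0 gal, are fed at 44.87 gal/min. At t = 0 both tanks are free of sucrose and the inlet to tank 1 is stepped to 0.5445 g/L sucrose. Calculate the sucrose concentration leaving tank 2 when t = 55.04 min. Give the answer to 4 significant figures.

0.3859 g/L

Species balance on tank i: dCᵢ/dt = (Cᵢ₋₁ − Cᵢ)/τᵢ with τᵢ = Vᵢ/Q.
τ₁ = 1207/44.87 = 26.8999 min; τ₂ = 791.0/44.87 = 17.6287 min.
Tank 1: C₁ = C_in(1 − e^(−t/τ₁)). Tank 2 (τ₁ ≠ τ₂): C₂ = C_in[1 − (τ₁ e^(−t/τ₁) − τ₂ e^(−t/τ₂))/(τ₁ − τ₂)].
At t = 55.04: e^(−t/τ₁) = 0.129238, e^(−t/τ₂) = 0.0440610.
C₂ = 0.5445·[1 − (26.8999·0.129238 − 17.6287·0.0440610)/(9.27123)] = 0.5445·0.708804 = 0.385944 g/L.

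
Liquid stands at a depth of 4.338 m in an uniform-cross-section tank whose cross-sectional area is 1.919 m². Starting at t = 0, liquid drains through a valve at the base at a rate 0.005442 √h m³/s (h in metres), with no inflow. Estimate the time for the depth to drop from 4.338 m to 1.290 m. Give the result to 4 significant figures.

With no inflow, A dh/dt = −0.005442 √h.
Separate and integrate: 2(√h − √h₀) = −(0.005442/A) t.
t = 2A(√h₀ − √h)/0.005442 = 2·1.919·(√4.338 − √1.290)/0.005442
  = 3.83800 × (2.08279 − 1.13578) / 0.005442 = 667.880 s.

667.9 s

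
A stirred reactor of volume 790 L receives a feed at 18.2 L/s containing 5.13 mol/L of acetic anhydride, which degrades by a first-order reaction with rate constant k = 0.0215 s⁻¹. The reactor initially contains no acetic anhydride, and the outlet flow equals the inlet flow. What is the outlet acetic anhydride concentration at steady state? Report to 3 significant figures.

2.65 mol/L

V dC/dt = Q(C_in − C) − k V C.
At steady state: 0 = Q C_in − (Q + kV) C_ss, so C_ss = Q C_in/(Q + kV).
C_ss = 18.2·5.13/(18.2 + 0.0215·790) = 93.366/35.185 = 2.6536 mol/L.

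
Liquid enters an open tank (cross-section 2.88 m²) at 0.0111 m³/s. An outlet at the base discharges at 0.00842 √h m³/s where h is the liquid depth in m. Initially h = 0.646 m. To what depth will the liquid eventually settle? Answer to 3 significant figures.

A dh/dt = Q_in − 0.00842 √h. Steady state requires inflow = outflow:
Q_in = 0.00842 √h_ss ⇒ √h_ss = 0.0111/0.00842 = 1.3183.
h_ss = 1.3183² = 1.7379 m. (Since h₀ = 0.646 m < h_ss, the level will rise toward this value.)

1.74 m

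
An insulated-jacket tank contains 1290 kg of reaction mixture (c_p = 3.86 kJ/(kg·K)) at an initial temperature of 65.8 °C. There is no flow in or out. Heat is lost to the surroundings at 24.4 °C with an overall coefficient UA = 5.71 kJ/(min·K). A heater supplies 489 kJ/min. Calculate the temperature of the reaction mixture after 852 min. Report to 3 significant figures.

M c_p dT/dt = −UA(T − T_amb) + Q̇.
dT/dt = (T_ss − T)/τ with T_ss = T_amb + Q̇/UA = 24.4 + 489/5.71 = 110.04 °C, τ = M c_p/UA = 1290·3.86/5.71 = 872.05 min.
Integrating: T(t) = T_ss + (T₀ − T_ss) e^(−t/τ).
T(852) = 110.04 + (-44.239)·0.37644 = 93.386 °C.

93.4 °C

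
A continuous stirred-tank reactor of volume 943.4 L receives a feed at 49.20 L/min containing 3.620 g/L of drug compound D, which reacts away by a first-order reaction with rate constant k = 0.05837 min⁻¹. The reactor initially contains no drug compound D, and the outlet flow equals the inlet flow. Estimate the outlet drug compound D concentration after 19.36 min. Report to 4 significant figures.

1.507 g/L

V dC/dt = Q(C_in − C) − k V C.
This is linear with rate a = Q/V + k = 0.110522 min⁻¹.
C_ss = Q C_in/(Q + kV) = 1.70817 g/L; C(t) = C_ss + (C₀ − C_ss) e^(−a t).
C(19.36) = 1.70817 + (-1.70817)·e^(−0.110522·19.36) = 1.70817 + (-1.70817)·0.117690 = 1.50713 g/L.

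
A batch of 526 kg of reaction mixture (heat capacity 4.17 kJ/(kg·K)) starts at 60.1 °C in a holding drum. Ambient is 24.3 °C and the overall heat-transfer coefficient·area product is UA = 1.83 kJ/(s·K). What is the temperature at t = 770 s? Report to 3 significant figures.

43.1 °C

Lumped-capacitance energy balance: M c_p dT/dt = UA(T_amb − T).
dT/dt = (T_ss − T)/τ with T_ss = T_amb = 24.300 °C, τ = M c_p/UA = 526·4.17/1.83 = 1198.6 s.
This is linear first-order; T(t) = T_ss + (T₀ − T_ss) e^(−t/τ).
T(770) = 24.300 + (35.800)·0.52602 = 43.131 °C.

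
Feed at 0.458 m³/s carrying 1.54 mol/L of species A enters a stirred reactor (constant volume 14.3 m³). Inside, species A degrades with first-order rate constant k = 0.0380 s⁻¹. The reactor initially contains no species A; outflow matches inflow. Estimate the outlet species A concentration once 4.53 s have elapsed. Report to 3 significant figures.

0.191 mol/L

Species balance: V dC/dt = Q C_in − Q C − k V C.
dC/dt = (Q/V) C_in − (Q/V + k) C; effective rate a = Q/V + k = 0.032028 + 0.0380 = 0.070028 s⁻¹.
C_ss = Q C_in/(Q + kV) = 0.70433 mol/L; C(t) = C_ss + (C₀ − C_ss) e^(−a t).
C(4.53) = 0.70433 + (-0.70433)·e^(−0.070028·4.53) = 0.70433 + (-0.70433)·0.72817 = 0.19146 mol/L.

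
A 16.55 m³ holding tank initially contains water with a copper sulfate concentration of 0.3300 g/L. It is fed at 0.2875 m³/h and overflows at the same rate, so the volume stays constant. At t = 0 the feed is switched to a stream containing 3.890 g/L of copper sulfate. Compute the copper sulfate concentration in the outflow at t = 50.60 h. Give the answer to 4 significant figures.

Mass balance on the solute (V constant): V dC/dt = Q(C_in − C).
So dC/dt = (C_in − C)/τ with τ = V/Q = 16.55/0.2875 = 57.5652 h.
This is linear first-order; C(t) = C_in + (C₀ − C_in) e^(−t/τ).
C(50.60) = 3.890 + (0.3300 − 3.890)·e^(−50.60/57.5652) = 3.890 + (-3.56000)·0.415197 = 2.41190 g/L.

2.412 g/L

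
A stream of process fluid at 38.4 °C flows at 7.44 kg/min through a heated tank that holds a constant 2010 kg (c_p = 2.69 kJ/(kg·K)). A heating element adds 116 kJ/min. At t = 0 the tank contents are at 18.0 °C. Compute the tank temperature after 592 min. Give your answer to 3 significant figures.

First-law balance (no shaft work): M c_p dT/dt = ṁ c_p (T_in − T) + 116.
Rearrange: dT/dt = (T_ss − T)/τ with τ = M/ṁ = 270.16 min and T_ss = T_in + Q̇/(ṁ c_p) = 44.196 °C.
Solution: T(t) = T_ss + (T₀ − T_ss) e^(−t/τ).
T(592) = 44.196 + (-26.196)·e^(−592/270.16) = 44.196 + (-26.196)·0.11177 = 41.268 °C.

41.3 °C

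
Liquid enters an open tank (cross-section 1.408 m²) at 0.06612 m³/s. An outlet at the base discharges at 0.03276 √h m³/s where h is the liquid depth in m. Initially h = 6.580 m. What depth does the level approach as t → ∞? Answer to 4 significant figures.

Accumulation of liquid (constant cross-section A): A dh/dt = Q_in − 0.03276 √h. At steady state dh/dt = 0:
Q_in = 0.03276 √h_ss ⇒ √h_ss = 0.06612/0.03276 = 2.01832.
h_ss = 2.01832² = 4.07360 m. (Since h₀ = 6.580 m > h_ss, the level will fall toward this value.)

4.074 m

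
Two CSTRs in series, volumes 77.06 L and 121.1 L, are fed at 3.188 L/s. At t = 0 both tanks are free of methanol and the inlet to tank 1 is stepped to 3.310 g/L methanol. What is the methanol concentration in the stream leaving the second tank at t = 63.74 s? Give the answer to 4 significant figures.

2.025 g/L

Each tank obeys Vᵢ dCᵢ/dt = Q(Cᵢ₋₁ − Cᵢ), so τᵢ = Vᵢ/Q.
τ₁ = 77.06/3.188 = 24.1719 s; τ₂ = 121.1/3.188 = 37.9862 s.
Solving the cascade with C₁(0)=C₂(0)=0 gives C₂(t) = C_in[1 − (τ₁ e^(−t/τ₁) − τ₂ e^(−t/τ₂))/(τ₁ − τ₂)].
At t = 63.74: e^(−t/τ₁) = 0.0715795, e^(−t/τ₂) = 0.186751.
C₂ = 3.310·[1 − (24.1719·0.0715795 − 37.9862·0.186751)/(-13.8143)] = 3.310·0.611724 = 2.02481 g/L.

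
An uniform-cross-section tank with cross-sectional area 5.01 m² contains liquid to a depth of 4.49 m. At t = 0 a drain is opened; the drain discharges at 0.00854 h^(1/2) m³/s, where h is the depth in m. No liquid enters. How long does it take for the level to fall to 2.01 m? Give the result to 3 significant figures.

823 s

A dh/dt = −Q_out = −0.00854 √h.
This is separable: 2 d(√h)/dt = −0.00854/A, so √h = √h₀ − (0.00854/(2A)) t.
t = 2A(√h₀ − √h)/0.00854 = 2·5.01·(√4.49 − √2.01)/0.00854
  = 10.020 × (2.1190 − 1.4177) / 0.00854 = 822.74 s.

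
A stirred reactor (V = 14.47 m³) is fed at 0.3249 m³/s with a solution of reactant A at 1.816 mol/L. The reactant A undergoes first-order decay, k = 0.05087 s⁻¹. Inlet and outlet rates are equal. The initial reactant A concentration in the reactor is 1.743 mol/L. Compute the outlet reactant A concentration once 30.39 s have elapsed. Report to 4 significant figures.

0.6839 mol/L

V dC/dt = Q(C_in − C) − k V C.
dC/dt = (Q/V) C_in − (Q/V + k) C; effective rate a = Q/V + k = 0.0224534 + 0.05087 = 0.0733234 s⁻¹.
C_ss = Q C_in/(Q + kV) = 0.556102 mol/L; C(t) = C_ss + (C₀ − C_ss) e^(−a t).
C(30.39) = 0.556102 + (1.18690)·e^(−0.0733234·30.39) = 0.556102 + (1.18690)·0.107712 = 0.683945 mol/L.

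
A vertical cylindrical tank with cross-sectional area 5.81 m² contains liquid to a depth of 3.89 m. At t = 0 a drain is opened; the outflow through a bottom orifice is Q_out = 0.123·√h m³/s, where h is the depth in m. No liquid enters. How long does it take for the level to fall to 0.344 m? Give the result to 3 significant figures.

131 s

Mass balance (ρ constant): A dh/dt = −0.123 √h.
This is separable: 2 d(√h)/dt = −0.123/A, so √h = √h₀ − (0.123/(2A)) t.
t = 2A(√h₀ − √h)/0.123 = 2·5.81·(√3.89 − √0.344)/0.123
  = 11.620 × (1.9723 − 0.58652) / 0.123 = 130.92 s.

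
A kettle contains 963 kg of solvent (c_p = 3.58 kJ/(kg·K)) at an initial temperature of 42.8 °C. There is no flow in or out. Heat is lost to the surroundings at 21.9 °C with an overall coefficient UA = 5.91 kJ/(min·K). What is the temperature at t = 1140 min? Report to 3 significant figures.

24.9 °C

M c_p dT/dt = −UA(T − T_amb).
dT/dt = (T_ss − T)/τ with T_ss = T_amb = 21.900 °C, τ = M c_p/UA = 963·3.58/5.91 = 583.34 min.
Solution: T(t) = T_ss + (T₀ − T_ss) e^(−t/τ).
T(1140) = 21.900 + (20.900)·0.14167 = 24.861 °C.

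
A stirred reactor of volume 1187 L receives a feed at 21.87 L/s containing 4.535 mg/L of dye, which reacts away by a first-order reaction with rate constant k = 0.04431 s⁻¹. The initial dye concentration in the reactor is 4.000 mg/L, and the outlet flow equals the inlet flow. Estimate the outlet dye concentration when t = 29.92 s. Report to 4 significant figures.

1.740 mg/L

V dC/dt = Q(C_in − C) − k V C.
This is linear with rate a = Q/V + k = 0.0627346 s⁻¹.
C_ss = Q C_in/(Q + kV) = 1.33189 mg/L; C(t) = C_ss + (C₀ − C_ss) e^(−a t).
C(29.92) = 1.33189 + (2.66811)·e^(−0.0627346·29.92) = 1.33189 + (2.66811)·0.153046 = 1.74023 mg/L.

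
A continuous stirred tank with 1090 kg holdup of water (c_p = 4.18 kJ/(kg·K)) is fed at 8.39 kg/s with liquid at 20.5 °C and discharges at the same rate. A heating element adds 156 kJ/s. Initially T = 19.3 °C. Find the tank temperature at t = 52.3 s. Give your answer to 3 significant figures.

21.2 °C

M c_p dT/dt = ṁ c_p (T_in − T) + Q̇.
τ = M/ṁ = 129.92 s; T_ss = T_in + Q̇/(ṁ c_p) = 20.5 + 156/(8.39·4.18) = 24.948 °C.
Integrating: T(t) = T_ss + (T₀ − T_ss) e^(−t/τ).
T(52.3) = 24.948 + (-5.6482)·e^(−52.3/129.92) = 24.948 + (-5.6482)·0.66860 = 21.172 °C.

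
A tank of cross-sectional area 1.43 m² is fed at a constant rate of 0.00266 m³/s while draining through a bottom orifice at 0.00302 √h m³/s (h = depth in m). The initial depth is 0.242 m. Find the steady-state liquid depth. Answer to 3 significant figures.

Accumulation of liquid (constant cross-section A): A dh/dt = Q_in − 0.00302 √h. At steady state dh/dt = 0:
Q_in = 0.00302 √h_ss ⇒ √h_ss = 0.00266/0.00302 = 0.88079.
h_ss = 0.88079² = 0.77580 m. (Since h₀ = 0.242 m < h_ss, the level will rise toward this value.)

0.776 m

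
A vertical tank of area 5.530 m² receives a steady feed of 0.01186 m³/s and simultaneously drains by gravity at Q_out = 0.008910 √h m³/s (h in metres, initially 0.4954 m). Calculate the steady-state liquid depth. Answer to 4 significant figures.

1.772 m

A dh/dt = Q_in − 0.008910 √h. Steady state requires inflow = outflow:
Q_in = 0.008910 √h_ss ⇒ √h_ss = 0.01186/0.008910 = 1.33109.
h_ss = 1.33109² = 1.77180 m. (Since h₀ = 0.4954 m < h_ss, the level will rise toward this value.)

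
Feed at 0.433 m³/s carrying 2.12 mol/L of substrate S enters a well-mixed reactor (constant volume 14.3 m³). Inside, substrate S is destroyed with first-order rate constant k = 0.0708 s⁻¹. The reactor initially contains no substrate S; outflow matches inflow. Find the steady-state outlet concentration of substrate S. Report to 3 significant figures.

Species balance: V dC/dt = Q C_in − Q C − k V C.
Steady state (dC/dt = 0): C_ss = Q C_in/(Q + kV) = C_in/(1 + kV/Q).
C_ss = 0.433·2.12/(0.433 + 0.0708·14.3) = 0.91796/1.4454 = 0.63507 mol/L.

0.635 mol/L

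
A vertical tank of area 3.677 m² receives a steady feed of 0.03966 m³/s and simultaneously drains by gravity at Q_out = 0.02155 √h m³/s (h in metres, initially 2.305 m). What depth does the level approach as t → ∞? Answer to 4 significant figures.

Unsteady balance on liquid volume: A dh/dt = Q_in − 0.02155 √h. At steady state dh/dt = 0:
Q_in = 0.02155 √h_ss ⇒ √h_ss = 0.03966/0.02155 = 1.84037.
h_ss = 1.84037² = 3.38697 m. (Since h₀ = 2.305 m < h_ss, the level will rise toward this value.)

3.387 m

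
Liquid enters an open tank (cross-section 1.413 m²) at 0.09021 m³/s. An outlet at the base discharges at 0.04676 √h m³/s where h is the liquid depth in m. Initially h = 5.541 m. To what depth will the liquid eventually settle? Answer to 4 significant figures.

3.722 m

A dh/dt = Q_in − 0.04676 √h. Steady state requires inflow = outflow:
Q_in = 0.04676 √h_ss ⇒ √h_ss = 0.09021/0.04676 = 1.92921.
h_ss = 1.92921² = 3.72186 m. (Since h₀ = 5.541 m > h_ss, the level will fall toward this value.)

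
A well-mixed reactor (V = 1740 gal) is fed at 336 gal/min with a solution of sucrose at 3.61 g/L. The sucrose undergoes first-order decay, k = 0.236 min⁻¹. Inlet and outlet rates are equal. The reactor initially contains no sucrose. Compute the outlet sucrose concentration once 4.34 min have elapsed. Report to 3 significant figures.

1.37 g/L

V dC/dt = Q(C_in − C) − k V C.
This is linear with rate a = Q/V + k = 0.42910 min⁻¹.
C_ss = Q C_in/(Q + kV) = 1.6246 g/L; C(t) = C_ss + (C₀ − C_ss) e^(−a t).
C(4.34) = 1.6246 + (-1.6246)·e^(−0.42910·4.34) = 1.6246 + (-1.6246)·0.15531 = 1.3722 g/L.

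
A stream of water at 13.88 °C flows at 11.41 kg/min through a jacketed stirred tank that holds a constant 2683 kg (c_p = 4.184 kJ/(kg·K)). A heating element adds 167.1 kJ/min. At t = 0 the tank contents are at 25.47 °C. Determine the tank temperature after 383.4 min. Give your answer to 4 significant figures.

18.96 °C

M c_p dT/dt = ṁ c_p (T_in − T) + Q̇.
Rearrange: dT/dt = (T_ss − T)/τ with τ = M/ṁ = 235.145 min and T_ss = T_in + Q̇/(ṁ c_p) = 17.3803 °C.
Integrating: T(t) = T_ss + (T₀ − T_ss) e^(−t/τ).
T(383.4) = 17.3803 + (8.08975)·e^(−383.4/235.145) = 17.3803 + (8.08975)·0.195834 = 18.9645 °C.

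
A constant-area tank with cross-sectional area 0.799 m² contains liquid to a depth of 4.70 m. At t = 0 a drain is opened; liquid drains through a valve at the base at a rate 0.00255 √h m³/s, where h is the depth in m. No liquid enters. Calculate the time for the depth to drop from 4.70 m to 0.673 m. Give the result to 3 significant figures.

844 s

Accumulation of liquid (constant cross-section A): A dh/dt = −0.00255 √h.
This is separable: 2 d(√h)/dt = −0.00255/A, so √h = √h₀ − (0.00255/(2A)) t.
t = 2A(√h₀ − √h)/0.00255 = 2·0.799·(√4.70 − √0.673)/0.00255
  = 1.5980 × (2.1679 − 0.82037) / 0.00255 = 844.49 s.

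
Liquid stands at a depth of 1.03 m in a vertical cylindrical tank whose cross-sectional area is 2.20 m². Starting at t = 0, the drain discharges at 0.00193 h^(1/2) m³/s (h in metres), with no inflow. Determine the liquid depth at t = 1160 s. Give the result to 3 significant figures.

With no inflow, A dh/dt = −0.00193 √h.
This is separable: 2 d(√h)/dt = −0.00193/A, so √h = √h₀ − (0.00193/(2A)) t.
√h = √1.03 − 0.00193·1160/(2·2.20) = 1.0149 − 0.50882 = 0.50607.
h = 0.50607² = 0.25611 m.

0.256 m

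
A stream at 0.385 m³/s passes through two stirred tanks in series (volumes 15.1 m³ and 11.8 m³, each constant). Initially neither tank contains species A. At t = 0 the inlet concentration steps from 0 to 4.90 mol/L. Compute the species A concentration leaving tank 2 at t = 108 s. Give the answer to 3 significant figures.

3.99 mol/L

Each tank obeys Vᵢ dCᵢ/dt = Q(Cᵢ₋₁ − Cᵢ), so τᵢ = Vᵢ/Q.
τ₁ = 15.1/0.385 = 39.221 s; τ₂ = 11.8/0.385 = 30.649 s.
Solving the cascade with C₁(0)=C₂(0)=0 gives C₂(t) = C_in[1 − (τ₁ e^(−t/τ₁) − τ₂ e^(−t/τ₂))/(τ₁ − τ₂)].
At t = 108: e^(−t/τ₁) = 0.063695, e^(−t/τ₂) = 0.029489.
C₂ = 4.90·[1 − (39.221·0.063695 − 30.649·0.029489)/(8.5714)] = 4.90·0.81399 = 3.9886 mol/L.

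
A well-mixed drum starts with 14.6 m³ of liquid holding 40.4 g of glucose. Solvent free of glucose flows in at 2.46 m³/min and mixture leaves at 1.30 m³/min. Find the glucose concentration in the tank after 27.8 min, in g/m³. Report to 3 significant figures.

0.233 g/m³

Let m(t) be the amount of glucose. Volume: V(t) = V₀ + (Q_in − Q_out) t = 14.6 + 1.1600 t; V(27.8) = 46.848 m³.
Solute balance: dm/dt = 0 − Q_out C = −Q_out m/V(t).
dm/m = −Q_out dt/(V₀ + 1.1600 t); integrating gives ln(m/m₀) = −(Q_out/(Q_in−Q_out)) ln(V/V₀).
m = m₀ (V₀/V)^(Q_out/(Q_in−Q_out)) = 40.4 × (14.6/46.848)^(1.1207) = 10.938 g.
C = m/V = 10.938/46.848 = 0.23348 g/m³.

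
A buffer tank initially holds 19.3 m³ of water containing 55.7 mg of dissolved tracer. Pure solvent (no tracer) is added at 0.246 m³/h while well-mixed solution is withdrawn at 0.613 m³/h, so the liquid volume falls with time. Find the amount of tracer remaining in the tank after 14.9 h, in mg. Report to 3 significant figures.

31.9 mg

Let m(t) be the amount of tracer. Volume: V(t) = V₀ + (Q_in − Q_out) t = 19.3 − 0.36700 t; V(14.9) = 13.832 m³.
No tracer enters, so dm/dt = −Q_out · (m/V).
dm/m = −Q_out dt/(V₀ − 0.36700 t); integrating gives ln(m/m₀) = −(Q_out/(Q_in−Q_out)) ln(V/V₀).
m = m₀ (V₀/V)^(Q_out/(Q_in−Q_out)) = 55.7 × (19.3/13.832)^(-1.6703) = 31.930 mg.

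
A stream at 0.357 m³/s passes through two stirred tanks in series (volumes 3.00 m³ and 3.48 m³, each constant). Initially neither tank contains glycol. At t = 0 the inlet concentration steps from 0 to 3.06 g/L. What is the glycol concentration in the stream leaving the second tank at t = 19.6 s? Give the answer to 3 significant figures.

1.95 g/L

Time constants: τᵢ = Vᵢ/Q for each well-mixed tank.
τ₁ = 3.00/0.357 = 8.4034 s; τ₂ = 3.48/0.357 = 9.7479 s.
Tank 1: C₁ = C_in(1 − e^(−t/τ₁)). Tank 2 (τ₁ ≠ τ₂): C₂ = C_in[1 − (τ₁ e^(−t/τ₁) − τ₂ e^(−t/τ₂))/(τ₁ − τ₂)].
At t = 19.6: e^(−t/τ₁) = 0.097063, e^(−t/τ₂) = 0.13390.
C₂ = 3.06·[1 − (8.4034·0.097063 − 9.7479·0.13390)/(-1.3445)] = 3.06·0.63589 = 1.9458 g/L.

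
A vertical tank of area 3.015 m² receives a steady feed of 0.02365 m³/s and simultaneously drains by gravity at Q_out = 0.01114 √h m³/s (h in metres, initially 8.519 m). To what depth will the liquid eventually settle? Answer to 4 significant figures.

A dh/dt = Q_in − 0.01114 √h. Steady state requires inflow = outflow:
Q_in = 0.01114 √h_ss ⇒ √h_ss = 0.02365/0.01114 = 2.12298.
h_ss = 2.12298² = 4.50705 m. (Since h₀ = 8.519 m > h_ss, the level will fall toward this value.)

4.507 m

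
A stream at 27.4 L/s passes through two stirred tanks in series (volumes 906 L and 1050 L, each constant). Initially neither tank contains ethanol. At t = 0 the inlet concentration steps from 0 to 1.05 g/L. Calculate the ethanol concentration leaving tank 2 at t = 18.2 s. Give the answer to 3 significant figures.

Time constants: τᵢ = Vᵢ/Q for each well-mixed tank.
τ₁ = 906/27.4 = 33.066 s; τ₂ = 1050/27.4 = 38.321 s.
Solving the cascade with C₁(0)=C₂(0)=0 gives C₂(t) = C_in[1 − (τ₁ e^(−t/τ₁) − τ₂ e^(−t/τ₂))/(τ₁ − τ₂)].
At t = 18.2: e^(−t/τ₁) = 0.57671, e^(−t/τ₂) = 0.62193.
C₂ = 1.05·[1 − (33.066·0.57671 − 38.321·0.62193)/(-5.2555)] = 1.05·0.093573 = 0.098251 g/L.

0.0983 g/L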